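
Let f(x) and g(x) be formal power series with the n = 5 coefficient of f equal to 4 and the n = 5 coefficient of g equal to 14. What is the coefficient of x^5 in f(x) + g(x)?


Addition of formal power series is termwise.
The coefficient of x^5 in f + g = 4 + 14
= 18

18


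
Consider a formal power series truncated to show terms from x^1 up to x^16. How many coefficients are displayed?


From x^1 to x^16 inclusive, the count is 16 - 1 + 1 = 16.

16


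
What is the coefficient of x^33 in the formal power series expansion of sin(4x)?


The Maclaurin series is sin(t) = sum_{k>=0} (-1)^k t^(2k+1) / (2k+1)!, so substituting t = 4x, only odd powers of x are nonzero, with coefficient of x^(2k+1) equal to (-1)^k 4^(2k+1) / (2k+1)!.
Write 33 = 2*16 + 1, giving the coefficient (-1)^16 * 4^33 / 33! = 73786976294838206464/8683317618811886495518194401280000000 = 34359738368/4043484860477916195764296875.

34359738368/4043484860477916195764296875


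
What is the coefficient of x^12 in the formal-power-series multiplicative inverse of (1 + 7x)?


The inverse is 1/(1 + 7x). Apply the geometric identity 1/(1 - y) = sum_{k>=0} y^k with y = -7x:
1/(1 + 7x) = sum_{k>=0} (-7)^k x^k.
So the coefficient of x^12 is (-7)^12 = 13841287201.

13841287201


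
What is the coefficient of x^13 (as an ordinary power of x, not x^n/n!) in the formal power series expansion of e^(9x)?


The exponential series is e^y = sum_{k>=0} y^k / k!. Substituting y = 9x gives
e^(9x) = sum_{k>=0} 9^k x^k / k!.
So the coefficient of x^n is a^n/n! with a = 9, n = 13:
9^13 / 13! = 2541865828329/6227020800 = 10460353203/25625600

10460353203/25625600


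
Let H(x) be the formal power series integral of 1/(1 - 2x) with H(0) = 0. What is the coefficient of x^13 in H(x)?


1/(1 - 2x) = sum_{k>=0} 2^k x^k. Integrating termwise with H(0) = 0:
H(x) = sum_{k>=0} 2^k x^(k+1) / (k+1) = sum_{m>=1} 2^(m-1) x^m / m.
For m = 13: 2^12/13 = 4096/13 = 4096/13.

4096/13


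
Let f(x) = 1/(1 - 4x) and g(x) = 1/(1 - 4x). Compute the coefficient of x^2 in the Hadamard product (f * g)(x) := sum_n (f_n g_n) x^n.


f has coefficients f_k = 4^k and g has coefficients g_k = 4^k, so the Hadamard product has coefficient (f*g)_k = 4^k * 4^k = 16^k.
For k = 2: 16^2 = 256.

256


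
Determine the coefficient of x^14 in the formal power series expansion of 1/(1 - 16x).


The geometric series identity gives 1/(1 - c x) = sum_{k>=0} c^k x^k, so the coefficient of x^k is c^k.
Here c = 16 and k = 14.
Computing: 16^14 = 72057594037927936

72057594037927936


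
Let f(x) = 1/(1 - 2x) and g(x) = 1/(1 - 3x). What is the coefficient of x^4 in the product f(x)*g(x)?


The coefficient of x^n in f*g is the Cauchy product: sum_{k=0}^{n} a^k * b^(n-k).
With a=2, b=3, n=4:
sum_{k=0}^{4} 2^k * 3^(4-k)
= 211

211


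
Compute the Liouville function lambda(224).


The Liouville function is lambda(k) = (-1)^Omega(k), where Omega(k) counts the prime factors of k with multiplicity.
Factoring: 224 = 2 * 2 * 2 * 2 * 2 * 7, so Omega(224) = 6.
lambda(224) = (-1)^6 = 1.

1


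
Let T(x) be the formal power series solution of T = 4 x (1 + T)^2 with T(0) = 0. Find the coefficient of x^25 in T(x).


Apply the Lagrange inversion formula: if T = 4 x * phi(T) with phi(t) = (1 + t)^2, then [x^n] T = 4^n * (1/n) [t^(n-1)] phi(t)^n = 4^n * (1/n) [t^(n-1)] (1 + t)^(2n) = 4^n * (1/n) C(2n, n-1).
Using the identity C(2n, n-1) = C(2n, n) * n / (n+1), the unscaled factor equals C(2n, n) / (n+1) = C_n, the n-th Catalan number.
For n = 25: C_25 = C(50, 25) / 26 = 126410606437752/26 = 4861946401452.
With the 4^25 = 1125899906842624 factor, the coefficient is 1125899906842624 * 4861946401452 = 5474065000468637788089090048.

5474065000468637788089090048


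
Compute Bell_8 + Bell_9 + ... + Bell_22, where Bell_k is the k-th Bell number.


Recall Bell_k counts set partitions of a k-set (with Bell_0 = 1 by convention).
Bell_8 through Bell_22: 4140, 21147, 115975, 678570, 4213597, 27644437, 190899322, 1382958545, 10480142147, 82864869804, 682076806159, 5832742205057, 51724158235372, 474869816156751, 4506715738447323
Sum = 4140 + 21147 + 115975 + 678570 + 4213597 + 27644437 + 190899322 + 1382958545 + 10480142147 + 82864869804 + 682076806159 + 5832742205057 + 51724158235372 + 474869816156751 + 4506715738447323 = 5039919483398346.

5039919483398346


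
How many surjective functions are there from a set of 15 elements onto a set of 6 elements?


By inclusion-exclusion on which target elements are missed, the number of surjections from an n-set onto a k-set is
surj(n, k) = sum_{j=0}^{k} (-1)^j C(k, j) (k - j)^n.
Equivalently surj(n, k) = k! * S(n, k), where S(n, k) is the Stirling number of the second kind.
For n = 15, k = 6:
S(15, 6) = 420693273, so
surj = 6! * 420693273 = 720 * 420693273 = 302899156560.

302899156560


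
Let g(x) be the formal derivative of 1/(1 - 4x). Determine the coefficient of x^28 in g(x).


Differentiate termwise: d/dx sum_{k>=0} 4^k x^k = sum_{k>=1} k 4^k x^(k-1) = sum_{j>=0} (j+1) 4^(j+1) x^j.
Equivalently, d/dx [1/(1 - 4x)] = 4/(1 - 4x)^2.
For j = 28: 29 * 4^29 = 29 * 288230376151711744 = 8358680908399640576.

8358680908399640576


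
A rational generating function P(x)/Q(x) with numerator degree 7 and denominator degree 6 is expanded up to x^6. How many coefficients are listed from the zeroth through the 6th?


Expanding up to x^6 gives the coefficients for x^0, x^1, ..., x^6.
That is 6 + 1 = 7 coefficients in total.

7


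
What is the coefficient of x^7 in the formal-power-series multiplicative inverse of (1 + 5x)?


The inverse is 1/(1 + 5x). Apply the geometric identity 1/(1 - y) = sum_{k>=0} y^k with y = -5x:
1/(1 + 5x) = sum_{k>=0} (-5)^k x^k.
So the coefficient of x^7 is (-5)^7 = -78125.

-78125


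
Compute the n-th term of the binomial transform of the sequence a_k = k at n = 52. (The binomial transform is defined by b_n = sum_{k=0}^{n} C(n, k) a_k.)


With a_k = k, b_n = sum_{k=0}^{n} C(n, k) k. Using k * C(n, k) = n * C(n-1, k-1) gives b_n = n * sum_{k>=1} C(n-1, k-1) = n * 2^(n-1).
For n = 52: 52 * 2^51 = 52 * 2251799813685248 = 117093590311632896.

117093590311632896


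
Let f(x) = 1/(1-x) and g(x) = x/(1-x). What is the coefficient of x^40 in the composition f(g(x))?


First simplify the composition: f(g(x)) = 1/(1 - x/(1-x)) = (1-x)/((1-x) - x) = (1-x)/(1-2x).
Now extract the coefficient. Write (1-x)/(1-2x) = 1/(1-2x) - x/(1-2x).
The coefficient of x^n in 1/(1-2x) is 2^n, and in x/(1-2x) is 2^(n-1) (for n >= 1).
So the coefficient of x^40 is 2^40 - 2^39 = 1099511627776 - 549755813888 = 549755813888.

549755813888


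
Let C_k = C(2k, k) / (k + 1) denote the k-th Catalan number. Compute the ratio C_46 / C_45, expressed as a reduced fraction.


Using C_k = (2k)! / (k! (k+1)!), the ratio C_{k+1}/C_k simplifies to
C_{k+1}/C_k = [(2k+2)! / ((k+1)! (k+2)!)] * [k! (k+1)! / (2k)!]
 = (2k+2)(2k+1) / ((k+1)(k+2)) = 2(2k+1) / (k+2).
For k = 45: 2(2*45 + 1) / (45 + 2) = 182/47 = 182/47.

182/47


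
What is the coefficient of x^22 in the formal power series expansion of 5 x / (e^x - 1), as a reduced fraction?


The exponential generating function for Bernoulli numbers is
x / (e^x - 1) = sum_{k>=0} B_k x^k / k!.
So the coefficient of x^22 in 5 x / (e^x - 1) is 5 B_22 / 22!.
Computing: B_22 = 854513/138, 22! = 1124000727777607680000, giving
5 * 854513/138 / 1124000727777607680000 = 77683/2820220007878361088000.

77683/2820220007878361088000


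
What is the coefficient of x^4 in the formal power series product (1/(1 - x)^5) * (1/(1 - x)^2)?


Combine the factors: (1/(1 - x)^5) * (1/(1 - x)^2) = 1/(1 - x)^7.
Then use 1/(1 - x)^r = sum_{k>=0} C(k + r - 1, r - 1) x^k with r = 7 and k = 4:
C(10, 6) = 210.

210


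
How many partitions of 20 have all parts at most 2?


Using the generating function (1-x)^(-1)(1-x^2)^(-1),
the coefficient of x^20 counts these restricted partitions.
Result = 11

11


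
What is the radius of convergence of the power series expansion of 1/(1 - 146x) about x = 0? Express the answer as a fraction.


Expanding 1/(1 - 146x) = sum_{k>=0} 146^k x^k, the series converges when |146x| < 1, i.e., |x| < 1/146.
So the radius of convergence is 1/146 = 1/146.

1/146


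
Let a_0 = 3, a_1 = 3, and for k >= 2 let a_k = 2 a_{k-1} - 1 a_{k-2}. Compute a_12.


Iterating the recurrence forward:
a_0 = 3
a_1 = 3
a_2 = 2*3 - 1*3 = 3
a_3 = 2*3 - 1*3 = 3
a_4 = 2*3 - 1*3 = 3
a_5 = 2*3 - 1*3 = 3
a_6 = 2*3 - 1*3 = 3
a_7 = 2*3 - 1*3 = 3
a_8 = 2*3 - 1*3 = 3
a_9 = 2*3 - 1*3 = 3
a_10 = 2*3 - 1*3 = 3
a_11 = 2*3 - 1*3 = 3
a_12 = 2*3 - 1*3 = 3
So a_12 = 3.

3


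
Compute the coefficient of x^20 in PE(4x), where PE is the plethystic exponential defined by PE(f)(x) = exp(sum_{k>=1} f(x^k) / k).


With f(x) = 4x, the exponent is sum_{k>=1} 4 x^k / k = 4 * (-ln(1 - x)). Exponentiating:
PE(4x) = exp(-4 ln(1 - x)) = 1/(1 - x)^4.
By the negative binomial expansion, [x^n] 1/(1 - x)^4 = C(n + 3, 3).
For n = 20: C(23, 3) = 1771.

1771


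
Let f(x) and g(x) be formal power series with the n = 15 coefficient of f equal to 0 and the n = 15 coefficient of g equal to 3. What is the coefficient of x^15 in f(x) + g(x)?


Addition of formal power series is termwise.
The coefficient of x^15 in f + g = 0 + 3
= 3

3


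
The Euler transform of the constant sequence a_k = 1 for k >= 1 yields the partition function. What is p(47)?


The Euler transform converts the sequence a_k = 1 into the number of integer partitions.
Using the recurrence or dynamic programming:
p(47) = 124754

124754


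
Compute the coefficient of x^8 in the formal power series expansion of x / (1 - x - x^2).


Let f(x) = sum_{k>=0} a_k x^k. Multiplying f(x) * (1 - x - x^2) = x and matching coefficients gives a_0 = 0, a_1 = 1, and a_k = a_{k-1} + a_{k-2} for k >= 2. These are the Fibonacci numbers F_k.
Iterating from F_0 = 0, F_1 = 1:
F_0=0, F_1=1, F_2=1, F_3=2, F_4=3, F_5=5, F_6=8, F_7=13, F_8=21
F_8 = 21.

21


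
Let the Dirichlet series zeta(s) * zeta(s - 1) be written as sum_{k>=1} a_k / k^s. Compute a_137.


Convolution gives a_k = sum_{d | k} d * 1 = sum_{d | k} d = sigma(k), the sum of positive divisors of k.
For k = 137, the divisors are 1, 137, so
sigma(137) = 1 + 137 = 138.

138


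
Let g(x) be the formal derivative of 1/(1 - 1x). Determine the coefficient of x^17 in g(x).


Differentiate termwise: d/dx sum_{k>=0} 1^k x^k = sum_{k>=1} k 1^k x^(k-1) = sum_{j>=0} (j+1) 1^(j+1) x^j.
Equivalently, d/dx [1/(1 - 1x)] = 1/(1 - 1x)^2.
For j = 17: 18 * 1^18 = 18 * 1 = 18.

18


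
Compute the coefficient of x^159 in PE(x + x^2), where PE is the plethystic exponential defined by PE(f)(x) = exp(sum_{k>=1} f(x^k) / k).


With f(x) = x + x^2, the exponent is sum_{k>=1} (x^k + x^(2k)) / k = -ln(1 - x) - ln(1 - x^2). Exponentiating:
PE(x + x^2) = 1 / ((1 - x)(1 - x^2)).
This is the generating function for partitions of n into parts of size 1 or 2. The number of 2's can be any j in 0..79, and the rest are 1's, so
[x^159] = floor(159/2) + 1 = 80.

80


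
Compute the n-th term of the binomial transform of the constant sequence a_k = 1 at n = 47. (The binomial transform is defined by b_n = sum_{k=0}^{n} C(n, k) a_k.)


With a_k = 1 for all k, b_n = sum_{k=0}^{n} C(n, k) = 2^n by the binomial theorem.
For n = 47: 2^47 = 140737488355328.

140737488355328


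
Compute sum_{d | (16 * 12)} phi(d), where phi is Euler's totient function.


First, 16 * 12 = 192. One classical identity is sum_{d | n} phi(d) = n (each k in [1, n] has a unique gcd with n, and among the k's with gcd(k, n) = n/d there are phi(d) of them). So the sum equals 192. We also verify directly:
Divisors of 192: 1, 2, 3, 4, 6, 8, 12, 16, 24, 32, 48, 64, 96, 192.
phi values: 1, 1, 2, 2, 2, 4, 4, 8, 8, 16, 16, 32, 32, 64.
Sum = 192.

192


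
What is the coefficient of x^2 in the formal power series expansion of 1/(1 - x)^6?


The expansion 1/(1 - x)^r = sum_{k>=0} C(k + r - 1, r - 1) x^k follows from the multiset / negative-binomial theorem (or from repeated differentiation of the geometric series).
For r = 6 and k = 2:
C(7, 5) = 5040 / (120 * 2) = 21.

21


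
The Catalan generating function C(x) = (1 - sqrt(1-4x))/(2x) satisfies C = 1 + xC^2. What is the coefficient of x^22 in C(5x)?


Substituting x -> 5x scales the n-th coefficient by 5^n, so [x^22] C(5x) = 5^22 * C_22.
C_22 = C(2*22, 22)/(23) = 2104098963720/23 = 91482563640.
So 5^22 * 91482563640 = 2384185791015625 * 91482563640 = 218111428356170654296875000.

218111428356170654296875000


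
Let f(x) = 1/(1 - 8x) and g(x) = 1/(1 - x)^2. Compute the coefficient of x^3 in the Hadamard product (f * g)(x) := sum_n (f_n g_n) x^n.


f has coefficients f_k = 8^k. For g = 1/(1 - x)^2 the coefficient is g_k = C(k + 1, 1) = k + 1. The Hadamard coefficient is (f * g)_k = 8^k * (k + 1).
For k = 3: 8^3 * 4 = 512 * 4 = 2048.

2048


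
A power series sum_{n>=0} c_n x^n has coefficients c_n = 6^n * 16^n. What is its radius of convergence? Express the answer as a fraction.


By the root test (Cauchy-Hadamard), the radius is R = 1 / limsup_n |c_n|^(1/n).
Here |c_n|^(1/n) = (6^n * 16^n)^(1/n) = 6 * 16 = 96 for all n.
So R = 1/96 = 1/96.

1/96


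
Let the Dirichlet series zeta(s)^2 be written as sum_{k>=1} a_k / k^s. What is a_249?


The Dirichlet convolution of the constant function 1 with itself gives (1 * 1)(k) = sum_{d | k} 1 = d(k), the number of positive divisors of k.
Since zeta(s) = sum_{k>=1} 1/k^s, we have zeta(s)^2 = sum_{k>=1} d(k)/k^s, so a_k = d(k).
For k = 249: the divisors are 1, 3, 83, 249.
Count = 4.

4


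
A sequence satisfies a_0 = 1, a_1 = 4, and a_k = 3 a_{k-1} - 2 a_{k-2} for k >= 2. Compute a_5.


The characteristic equation is t^2 - 3 t + 2 = 0, with roots r_1 = 2 and r_2 = 1 (so c_1 = r_1 + r_2, c_2 = -r_1 r_2 as required).
One can use the closed form a_n = A r_1^n + B r_2^n, but direct iteration is more reliable:
a_0 = 1, a_1 = 4, a_2 = 10, a_3 = 22, a_4 = 46, a_5 = 94.
So a_5 = 94.

94


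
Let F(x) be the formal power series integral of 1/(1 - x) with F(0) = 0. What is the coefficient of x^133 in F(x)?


1/(1 - x) = sum_{k>=0} x^k. Integrating termwise and using F(0) = 0 gives
F(x) = sum_{k>=0} x^(k+1) / (k+1) = sum_{m>=1} x^m / m = -ln(1 - x).
So the coefficient of x^133 is 1/133 = 1/133.

1/133


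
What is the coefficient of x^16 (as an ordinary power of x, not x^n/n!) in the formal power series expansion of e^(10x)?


The exponential series is e^y = sum_{k>=0} y^k / k!. Substituting y = 10x gives
e^(10x) = sum_{k>=0} 10^k x^k / k!.
So the coefficient of x^n is a^n/n! with a = 10, n = 16:
10^16 / 16! = 10000000000000000/20922789888000 = 2441406250/5108103

2441406250/5108103


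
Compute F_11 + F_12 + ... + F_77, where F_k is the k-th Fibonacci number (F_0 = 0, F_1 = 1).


Use the identity sum_{k=0}^{N} F_k = F_{N+2} - 1 (which follows from F_{k+2} - F_{k+1} = F_k). Then
sum_{k=11}^{77} F_k = (F_{79} - 1) - (F_{12} - 1) = F_{79} - F_{12}.
Computing: F_{79} = 14472334024676221, F_{12} = 144, so
Sum = 14472334024676221 - 144 = 14472334024676077.

14472334024676077


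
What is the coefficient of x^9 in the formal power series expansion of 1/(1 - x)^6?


The negative binomial / multiset identity is
1/(1 - x)^r = sum_{k>=0} C(k + r - 1, r - 1) x^k.
Here r = 6 and k = 9, so the coefficient is
C(9 + 5, 5) = C(14, 5)
= 2002

2002


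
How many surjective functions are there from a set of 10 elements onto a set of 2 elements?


By inclusion-exclusion on which target elements are missed, the number of surjections from an n-set onto a k-set is
surj(n, k) = sum_{j=0}^{k} (-1)^j C(k, j) (k - j)^n.
Equivalently surj(n, k) = k! * S(n, k), where S(n, k) is the Stirling number of the second kind.
For n = 10, k = 2:
S(10, 2) = 511, so
surj = 2! * 511 = 2 * 511 = 1022.

1022


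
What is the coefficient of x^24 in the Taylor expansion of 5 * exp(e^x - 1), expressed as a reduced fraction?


exp(e^x - 1) = sum_{k>=0} Bell_k x^k / k!, where Bell_k is the k-th Bell number.
So the coefficient of x^24 is 5 * Bell_24 / 24!.
Computing: Bell_24 = 445958869294805289 and 24! = 620448401733239439360000, giving
5 * 445958869294805289/620448401733239439360000 = 148652956431601763/41363226782215962624000.

148652956431601763/41363226782215962624000


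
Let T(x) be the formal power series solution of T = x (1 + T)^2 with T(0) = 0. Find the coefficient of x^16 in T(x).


Apply the Lagrange inversion formula: if T = x * phi(T) with phi(t) = (1 + t)^2, then [x^n] T = (1/n) [t^(n-1)] phi(t)^n = (1/n) [t^(n-1)] (1 + t)^(2n) = (1/n) C(2n, n-1).
Using the identity C(2n, n-1) = C(2n, n) * n / (n+1), the unscaled factor equals C(2n, n) / (n+1) = C_n, the n-th Catalan number.
For n = 16: C_16 = C(32, 16) / 17 = 601080390/17 = 35357670 = 35357670.

35357670


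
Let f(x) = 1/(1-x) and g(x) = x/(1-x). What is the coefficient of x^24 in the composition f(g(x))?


First simplify the composition: f(g(x)) = 1/(1 - x/(1-x)) = (1-x)/((1-x) - x) = (1-x)/(1-2x).
Now extract the coefficient. Write (1-x)/(1-2x) = 1/(1-2x) - x/(1-2x).
The coefficient of x^n in 1/(1-2x) is 2^n, and in x/(1-2x) is 2^(n-1) (for n >= 1).
So the coefficient of x^24 is 2^24 - 2^23 = 16777216 - 8388608 = 8388608.

8388608


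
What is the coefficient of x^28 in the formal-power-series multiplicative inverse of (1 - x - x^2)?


Let the inverse be f(x) = sum_{k>=0} a_k x^k. From f(x) * (1 - x - x^2) = 1 and matching coefficients:
 x^0: a_0 = 1.
 x^1: a_1 - a_0 = 0, so a_1 = 1.
 x^k (k >= 2): a_k - a_{k-1} - a_{k-2} = 0, i.e. a_k = a_{k-1} + a_{k-2}.
This is the Fibonacci-type recurrence shifted so that a_0 = a_1 = 1.
Iterating: a_0=1, a_1=1, a_2=2, a_3=3, a_4=5, a_5=8, a_6=13, a_7=21, a_8=34, a_9=55, ...
a_28 = 514229.

514229


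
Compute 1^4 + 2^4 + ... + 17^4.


This power sum has a closed form given by Faulhaber's formula
sum_{k=1}^{m} k^p = (1 / (p + 1)) * sum_{j=0}^{p} C(p + 1, j) B_j m^(p + 1 - j),
but for small m direct computation is fastest:
1 + 16 + 81 + 256 + 625 + 1296 + 2401 + 4096 + 6561 + 10000 + 14641 + 20736 + 28561 + 38416 + 50625 + 65536 + 83521 = 327369.

327369


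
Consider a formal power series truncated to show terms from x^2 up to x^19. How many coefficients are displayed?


From x^2 to x^19 inclusive, the count is 19 - 2 + 1 = 18.

18


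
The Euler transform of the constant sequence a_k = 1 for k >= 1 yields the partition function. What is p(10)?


The Euler transform converts the sequence a_k = 1 into the number of integer partitions.
Using the recurrence or dynamic programming:
p(10) = 42

42


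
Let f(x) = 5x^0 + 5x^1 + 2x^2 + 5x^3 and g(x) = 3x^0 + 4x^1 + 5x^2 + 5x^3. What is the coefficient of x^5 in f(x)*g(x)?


Cauchy product at x^5:
2*5 + 5*5
= 35

35


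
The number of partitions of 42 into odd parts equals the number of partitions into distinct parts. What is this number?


Computing partitions of 42 into odd parts (1, 3, 5, ...):
Using the generating function prod_{k>=0} 1/(1-x^(2k+1)),
the count is 1426

1426


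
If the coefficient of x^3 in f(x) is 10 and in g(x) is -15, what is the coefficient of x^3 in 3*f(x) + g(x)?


Scalar multiplication scales coefficients: 3 * 10 = 30.
Then add the g coefficient: 30 + -15
= 15

15


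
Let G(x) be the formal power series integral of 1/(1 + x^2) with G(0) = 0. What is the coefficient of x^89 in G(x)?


1/(1 + x^2) = sum_{j>=0} (-1)^j x^(2j). Integrating termwise with G(0) = 0:
G(x) = sum_{j>=0} (-1)^j x^(2j+1) / (2j+1) = arctan(x).
Only odd powers are nonzero. For x^89 write 89 = 2*44 + 1, giving
(-1)^44 / 89 = 1/89 = 1/89.

1/89


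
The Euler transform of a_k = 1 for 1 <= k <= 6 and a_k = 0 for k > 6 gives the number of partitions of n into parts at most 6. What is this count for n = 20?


Partitions of 20 into parts at most 6:
Using generating function (1-x)^(-1)(1-x^2)^(-1)...(1-x^6)^(-1),
the coefficient of x^20 = 282

282


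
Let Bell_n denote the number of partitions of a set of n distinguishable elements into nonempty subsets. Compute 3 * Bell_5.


Bell_5 can be computed from the Bell triangle or from Dobinski's identity Bell_n = (1/e) * sum_{k>=0} k^n / k!.
Computing Bell_5 = 52.
Then 3 * 52 = 156.

156


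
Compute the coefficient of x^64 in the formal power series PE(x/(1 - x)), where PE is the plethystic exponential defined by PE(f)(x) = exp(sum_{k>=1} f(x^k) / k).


For f(x) = x/(1 - x) we have
sum_{k>=1} f(x^k) / k = sum_{k>=1} (1/k) * x^k / (1 - x^k) = sum_{k, m >= 1} x^(k m) / k,
which after exponentiating simplifies to
PE(x/(1 - x)) = prod_{k>=1} 1 / (1 - x^k).
This is the generating function for the partition function p(n), so the coefficient of x^64 is p(64).
Computing p(64) by dynamic programming over parts 1, 2, ..., 64: p(64) = 1741630.

1741630


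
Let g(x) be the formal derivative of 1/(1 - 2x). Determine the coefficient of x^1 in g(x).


Differentiate termwise: d/dx sum_{k>=0} 2^k x^k = sum_{k>=1} k 2^k x^(k-1) = sum_{j>=0} (j+1) 2^(j+1) x^j.
Equivalently, d/dx [1/(1 - 2x)] = 2/(1 - 2x)^2.
For j = 1: 2 * 2^2 = 2 * 4 = 8.

8


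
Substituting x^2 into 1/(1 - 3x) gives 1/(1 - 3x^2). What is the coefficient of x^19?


Since 1/(1 - 3x^2) only has even powers of x,
the coefficient of x^19 (odd) is 0.

0


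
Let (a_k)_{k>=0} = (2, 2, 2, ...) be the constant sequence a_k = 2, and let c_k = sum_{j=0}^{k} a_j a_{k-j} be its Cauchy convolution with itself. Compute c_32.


Since a_j = 2 for all j >= 0, the convolution sum becomes
c_k = sum_{j=0}^{k} 2 * 2 = 4 * (k + 1).
Equivalently, the generating function of (a_k) is 2/(1 - x) and its square is 4/(1 - x)^2 = sum_{k>=0} 4(k + 1) x^k.
For k = 32: 4 * 33 = 132.

132


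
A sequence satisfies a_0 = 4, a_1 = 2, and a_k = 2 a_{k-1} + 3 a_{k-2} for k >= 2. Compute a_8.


The characteristic equation is t^2 - 2 t - 3 = 0, with roots r_1 = 3 and r_2 = -1 (so c_1 = r_1 + r_2, c_2 = -r_1 r_2 as required).
One can use the closed form a_n = A r_1^n + B r_2^n, but direct iteration is more reliable:
a_0 = 4, a_1 = 2, a_2 = 16, a_3 = 38, a_4 = 124, a_5 = 362, a_6 = 1096, a_7 = 3278, a_8 = 9844.
So a_8 = 9844.

9844


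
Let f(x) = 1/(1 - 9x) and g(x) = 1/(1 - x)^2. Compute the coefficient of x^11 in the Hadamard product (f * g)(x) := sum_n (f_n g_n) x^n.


f has coefficients f_k = 9^k. For g = 1/(1 - x)^2 the coefficient is g_k = C(k + 1, 1) = k + 1. The Hadamard coefficient is (f * g)_k = 9^k * (k + 1).
For k = 11: 9^11 * 12 = 31381059609 * 12 = 376572715308.

376572715308


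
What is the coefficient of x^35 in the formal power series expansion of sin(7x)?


The Maclaurin series is sin(t) = sum_{k>=0} (-1)^k t^(2k+1) / (2k+1)!, so substituting t = 7x, only odd powers of x are nonzero, with coefficient of x^(2k+1) equal to (-1)^k 7^(2k+1) / (2k+1)!.
Write 35 = 2*17 + 1, giving the coefficient (-1)^17 * 7^35 / 35! = -378818692265664781682717625943/10333147966386144929666651337523200000000 = -22539340290692258087863249/614812159599342234168301977600000000.

-22539340290692258087863249/614812159599342234168301977600000000


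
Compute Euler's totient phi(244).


phi(n) counts integers in [1, n] coprime to n. Using the multiplicative formula phi(n) = n * prod_{p | n} (1 - 1/p):
244 = 2^2 * 61, so
phi(244) = 244 * (1 - 1/2) * (1 - 1/61) = 120.

120


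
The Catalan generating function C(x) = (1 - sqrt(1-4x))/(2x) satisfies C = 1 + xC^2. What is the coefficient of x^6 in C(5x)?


Substituting x -> 5x scales the n-th coefficient by 5^n, so [x^6] C(5x) = 5^6 * C_6.
C_6 = C(2*6, 6)/(7) = 924/7 = 132.
So 5^6 * 132 = 15625 * 132 = 2062500.

2062500


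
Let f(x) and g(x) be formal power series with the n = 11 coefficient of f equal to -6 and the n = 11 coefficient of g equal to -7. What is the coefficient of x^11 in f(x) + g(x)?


Addition of formal power series is termwise.
The coefficient of x^11 in f + g = -6 + -7
= -13

-13


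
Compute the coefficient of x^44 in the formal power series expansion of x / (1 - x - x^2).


Let f(x) = sum_{k>=0} a_k x^k. Multiplying f(x) * (1 - x - x^2) = x and matching coefficients gives a_0 = 0, a_1 = 1, and a_k = a_{k-1} + a_{k-2} for k >= 2. These are the Fibonacci numbers F_k.
Iterating from F_0 = 0, F_1 = 1:
F_0=0, F_1=1, F_2=1, F_3=2, F_4=3, F_5=5, F_6=8, F_7=13, F_8=21, F_9=34, ...
F_44 = 701408733.

701408733


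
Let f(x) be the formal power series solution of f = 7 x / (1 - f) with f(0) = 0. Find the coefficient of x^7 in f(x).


Apply Lagrange inversion: f = 7 x * phi(f) with phi(t) = 1/(1 - t), so
[x^n] f = 7^n * (1/n) [t^(n-1)] phi(t)^n = 7^n * (1/n) [t^(n-1)] (1 - t)^(-n) = 7^n * (1/n) C(2n - 2, n - 1) = 7^n * C_{n-1}.
For n = 7: C_6 = C(12, 6) / 7 = 924/7 = 132.
With the 7^7 = 823543 factor, the coefficient is 823543 * 132 = 108707676.

108707676


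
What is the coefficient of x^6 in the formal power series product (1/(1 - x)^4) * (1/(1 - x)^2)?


Combine the factors: (1/(1 - x)^4) * (1/(1 - x)^2) = 1/(1 - x)^6.
Then use 1/(1 - x)^r = sum_{k>=0} C(k + r - 1, r - 1) x^k with r = 6 and k = 6:
C(11, 5) = 462.

462


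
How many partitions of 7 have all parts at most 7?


Using the generating function (1-x)^(-1)(1-x^2)^(-1)...(1-x^7)^(-1),
the coefficient of x^7 counts these restricted partitions.
Result = 15

15


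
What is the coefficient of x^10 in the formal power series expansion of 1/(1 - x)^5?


The negative binomial / multiset identity is
1/(1 - x)^r = sum_{k>=0} C(k + r - 1, r - 1) x^k.
Here r = 5 and k = 10, so the coefficient is
C(10 + 4, 4) = C(14, 4)
= 1001

1001


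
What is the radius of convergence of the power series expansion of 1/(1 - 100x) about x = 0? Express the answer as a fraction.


Expanding 1/(1 - 100x) = sum_{k>=0} 100^k x^k, the series converges when |100x| < 1, i.e., |x| < 1/100.
So the radius of convergence is 1/100 = 1/100.

1/100


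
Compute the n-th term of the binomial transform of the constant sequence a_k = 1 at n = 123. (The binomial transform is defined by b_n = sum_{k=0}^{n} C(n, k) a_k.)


With a_k = 1 for all k, b_n = sum_{k=0}^{n} C(n, k) = 2^n by the binomial theorem.
For n = 123: 2^123 = 10633823966279326983230456482242756608.

10633823966279326983230456482242756608


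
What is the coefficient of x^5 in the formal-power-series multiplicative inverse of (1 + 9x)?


The inverse is 1/(1 + 9x). Apply the geometric identity 1/(1 - y) = sum_{k>=0} y^k with y = -9x:
1/(1 + 9x) = sum_{k>=0} (-9)^k x^k.
So the coefficient of x^5 is (-9)^5 = -59049.

-59049


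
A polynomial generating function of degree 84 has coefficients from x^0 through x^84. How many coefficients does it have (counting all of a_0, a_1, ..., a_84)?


A polynomial of degree 84 takes the form a_0 + a_1 x + ... + a_84 x^84.
The number of coefficients is 84 + 1 = 85.

85


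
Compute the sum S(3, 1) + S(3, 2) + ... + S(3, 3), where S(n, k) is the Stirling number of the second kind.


By definition, S(n, k) counts partitions of an n-set into exactly k nonempty blocks.
Computing row n = 3 for k = 1..3:
S(3, k): 1, 3, 1
Sum = 5. (This equals Bell_3 since the sum runs over all k.)

5


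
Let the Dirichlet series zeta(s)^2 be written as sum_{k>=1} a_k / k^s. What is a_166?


The Dirichlet convolution of the constant function 1 with itself gives (1 * 1)(k) = sum_{d | k} 1 = d(k), the number of positive divisors of k.
Since zeta(s) = sum_{k>=1} 1/k^s, we have zeta(s)^2 = sum_{k>=1} d(k)/k^s, so a_k = d(k).
For k = 166: the divisors are 1, 2, 83, 166.
Count = 4.

4


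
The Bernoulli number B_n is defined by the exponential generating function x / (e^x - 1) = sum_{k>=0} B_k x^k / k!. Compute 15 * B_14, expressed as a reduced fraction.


Bernoulli numbers can also be computed recursively via B_0 = 1 and sum_{j=0}^{m} C(m+1, j) B_j = 0 for m >= 1. Odd-index Bernoulli numbers vanish for k >= 3.
Computing B_14 = 7/6, so 15 * B_14 = 15 * 7/6 = 35/2.

35/2


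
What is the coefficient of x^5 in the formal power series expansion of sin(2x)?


The Maclaurin series is sin(t) = sum_{k>=0} (-1)^k t^(2k+1) / (2k+1)!, so substituting t = 2x, only odd powers of x are nonzero, with coefficient of x^(2k+1) equal to (-1)^k 2^(2k+1) / (2k+1)!.
Write 5 = 2*2 + 1, giving the coefficient (-1)^2 * 2^5 / 5! = 32/120 = 4/15.

4/15


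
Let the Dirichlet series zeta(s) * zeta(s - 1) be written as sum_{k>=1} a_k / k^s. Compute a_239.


Convolution gives a_k = sum_{d | k} d * 1 = sum_{d | k} d = sigma(k), the sum of positive divisors of k.
For k = 239, the divisors are 1, 239, so
sigma(239) = 1 + 239 = 240.

240


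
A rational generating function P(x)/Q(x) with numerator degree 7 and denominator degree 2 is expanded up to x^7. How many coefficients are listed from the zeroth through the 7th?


Expanding up to x^7 gives the coefficients for x^0, x^1, ..., x^7.
That is 7 + 1 = 8 coefficients in total.

8


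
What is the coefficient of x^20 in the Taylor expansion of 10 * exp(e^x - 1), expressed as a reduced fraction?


exp(e^x - 1) = sum_{k>=0} Bell_k x^k / k!, where Bell_k is the k-th Bell number.
So the coefficient of x^20 is 10 * Bell_20 / 20!.
Computing: Bell_20 = 51724158235372 and 20! = 2432902008176640000, giving
10 * 51724158235372/2432902008176640000 = 263898766507/1241276534784000.

263898766507/1241276534784000


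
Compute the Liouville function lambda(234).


The Liouville function is lambda(k) = (-1)^Omega(k), where Omega(k) counts the prime factors of k with multiplicity.
Factoring: 234 = 2 * 3 * 3 * 13, so Omega(234) = 4.
lambda(234) = (-1)^4 = 1.

1


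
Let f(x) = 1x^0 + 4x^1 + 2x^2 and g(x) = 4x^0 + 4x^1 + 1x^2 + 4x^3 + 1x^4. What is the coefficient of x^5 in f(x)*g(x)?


Cauchy product at x^5:
4*1 + 2*4
= 12

12


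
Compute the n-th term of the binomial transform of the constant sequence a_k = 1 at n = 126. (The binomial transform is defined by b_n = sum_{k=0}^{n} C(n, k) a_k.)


With a_k = 1 for all k, b_n = sum_{k=0}^{n} C(n, k) = 2^n by the binomial theorem.
For n = 126: 2^126 = 85070591730234615865843651857942052864.

85070591730234615865843651857942052864


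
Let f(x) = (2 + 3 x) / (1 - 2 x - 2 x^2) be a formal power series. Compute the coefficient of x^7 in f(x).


Write f(x) = sum_{k>=0} a_k x^k. Multiplying both sides by 1 - 2 x - 2 x^2 gives
(1 - 2 x - 2 x^2) sum_{k>=0} a_k x^k = 2 + 3 x.
Matching coefficients:
 x^0: a_0 = 2
 x^1: a_1 - 2 a_0 = 3  =>  a_1 = 2*2 + 3 = 7
 x^k (k >= 2): a_k = 2 a_{k-1} + 2 a_{k-2}.
Iterating: a_2 = 18, a_3 = 50, a_4 = 136, a_5 = 372, a_6 = 1016, a_7 = 2776.
So the coefficient of x^7 is 2776.

2776


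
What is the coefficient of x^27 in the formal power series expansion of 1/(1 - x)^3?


The negative binomial / multiset identity is
1/(1 - x)^r = sum_{k>=0} C(k + r - 1, r - 1) x^k.
Here r = 3 and k = 27, so the coefficient is
C(27 + 2, 2) = C(29, 2)
= 406

406


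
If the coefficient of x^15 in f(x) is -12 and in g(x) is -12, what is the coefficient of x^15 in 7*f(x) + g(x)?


Scalar multiplication scales coefficients: 7 * -12 = -84.
Then add the g coefficient: -84 + -12
= -96

-96


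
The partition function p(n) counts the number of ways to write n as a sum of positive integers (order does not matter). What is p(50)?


Using the generating function prod_{k>=1} 1/(1-x^k), we compute p(50).
By dynamic programming over parts 1 through 50:
p(50) = 204226

204226


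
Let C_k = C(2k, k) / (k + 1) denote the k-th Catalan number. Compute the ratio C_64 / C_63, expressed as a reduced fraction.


Using C_k = (2k)! / (k! (k+1)!), the ratio C_{k+1}/C_k simplifies to
C_{k+1}/C_k = [(2k+2)! / ((k+1)! (k+2)!)] * [k! (k+1)! / (2k)!]
 = (2k+2)(2k+1) / ((k+1)(k+2)) = 2(2k+1) / (k+2).
For k = 63: 2(2*63 + 1) / (63 + 2) = 254/65 = 254/65.

254/65


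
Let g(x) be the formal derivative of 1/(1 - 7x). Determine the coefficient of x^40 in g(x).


Differentiate termwise: d/dx sum_{k>=0} 7^k x^k = sum_{k>=1} k 7^k x^(k-1) = sum_{j>=0} (j+1) 7^(j+1) x^j.
Equivalently, d/dx [1/(1 - 7x)] = 7/(1 - 7x)^2.
For j = 40: 41 * 7^41 = 41 * 44567640326363195900190045974568007 = 1827273253380891031907791884957288287.

1827273253380891031907791884957288287


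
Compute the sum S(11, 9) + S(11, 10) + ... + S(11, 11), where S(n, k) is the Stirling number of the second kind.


By definition, S(n, k) counts partitions of an n-set into exactly k nonempty blocks.
Computing row n = 11 for k = 9..11:
S(11, k): 1155, 55, 1
Sum = 1211.

1211


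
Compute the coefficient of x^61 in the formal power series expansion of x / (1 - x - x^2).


Let f(x) = sum_{k>=0} a_k x^k. Multiplying f(x) * (1 - x - x^2) = x and matching coefficients gives a_0 = 0, a_1 = 1, and a_k = a_{k-1} + a_{k-2} for k >= 2. These are the Fibonacci numbers F_k.
Iterating from F_0 = 0, F_1 = 1:
F_0=0, F_1=1, F_2=1, F_3=2, F_4=3, F_5=5, F_6=8, F_7=13, F_8=21, F_9=34, ...
F_61 = 2504730781961.

2504730781961


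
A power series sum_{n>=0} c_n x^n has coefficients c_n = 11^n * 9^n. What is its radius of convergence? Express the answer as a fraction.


By the root test (Cauchy-Hadamard), the radius is R = 1 / limsup_n |c_n|^(1/n).
Here |c_n|^(1/n) = (11^n * 9^n)^(1/n) = 11 * 9 = 99 for all n.
So R = 1/99 = 1/99.

1/99


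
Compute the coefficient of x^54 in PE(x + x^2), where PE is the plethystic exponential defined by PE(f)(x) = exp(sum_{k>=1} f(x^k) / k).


With f(x) = x + x^2, the exponent is sum_{k>=1} (x^k + x^(2k)) / k = -ln(1 - x) - ln(1 - x^2). Exponentiating:
PE(x + x^2) = 1 / ((1 - x)(1 - x^2)).
This is the generating function for partitions of n into parts of size 1 or 2. The number of 2's can be any j in 0..27, and the rest are 1's, so
[x^54] = floor(54/2) + 1 = 28.

28


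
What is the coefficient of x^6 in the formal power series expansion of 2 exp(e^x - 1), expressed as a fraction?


exp(e^x - 1) is the exponential generating function for the Bell numbers Bell_k: exp(e^x - 1) = sum_{k>=0} Bell_k x^k / k!.
So the coefficient of x^6 in 2 exp(e^x - 1) is 2 Bell_6 / 6!.
Computing: Bell_6 = 203 and 6! = 720, giving
2 * 203/720 = 203/360.

203/360


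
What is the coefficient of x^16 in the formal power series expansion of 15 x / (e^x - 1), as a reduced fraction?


The exponential generating function for Bernoulli numbers is
x / (e^x - 1) = sum_{k>=0} B_k x^k / k!.
So the coefficient of x^16 in 15 x / (e^x - 1) is 15 B_16 / 16!.
Computing: B_16 = -3617/510, 16! = 20922789888000, giving
15 * -3617/510 / 20922789888000 = -3617/711374856192000.

-3617/711374856192000


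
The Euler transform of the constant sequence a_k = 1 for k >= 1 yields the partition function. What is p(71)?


The Euler transform converts the sequence a_k = 1 into the number of integer partitions.
Using the recurrence or dynamic programming:
p(71) = 4697205

4697205


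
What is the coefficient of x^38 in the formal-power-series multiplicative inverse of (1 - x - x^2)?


Let the inverse be f(x) = sum_{k>=0} a_k x^k. From f(x) * (1 - x - x^2) = 1 and matching coefficients:
 x^0: a_0 = 1.
 x^1: a_1 - a_0 = 0, so a_1 = 1.
 x^k (k >= 2): a_k - a_{k-1} - a_{k-2} = 0, i.e. a_k = a_{k-1} + a_{k-2}.
This is the Fibonacci-type recurrence shifted so that a_0 = a_1 = 1.
Iterating: a_0=1, a_1=1, a_2=2, a_3=3, a_4=5, a_5=8, a_6=13, a_7=21, a_8=34, a_9=55, ...
a_38 = 63245986.

63245986


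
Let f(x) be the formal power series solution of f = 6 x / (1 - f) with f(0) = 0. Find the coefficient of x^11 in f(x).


Apply Lagrange inversion: f = 6 x * phi(f) with phi(t) = 1/(1 - t), so
[x^n] f = 6^n * (1/n) [t^(n-1)] phi(t)^n = 6^n * (1/n) [t^(n-1)] (1 - t)^(-n) = 6^n * (1/n) C(2n - 2, n - 1) = 6^n * C_{n-1}.
For n = 11: C_10 = C(20, 10) / 11 = 184756/11 = 16796.
With the 6^11 = 362797056 factor, the coefficient is 362797056 * 16796 = 6093539352576.

6093539352576


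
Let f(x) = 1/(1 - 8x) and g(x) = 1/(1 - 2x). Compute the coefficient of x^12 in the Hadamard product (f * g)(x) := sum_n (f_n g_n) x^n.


f has coefficients f_k = 8^k and g has coefficients g_k = 2^k, so the Hadamard product has coefficient (f*g)_k = 8^k * 2^k = 16^k.
For k = 12: 16^12 = 281474976710656.

281474976710656


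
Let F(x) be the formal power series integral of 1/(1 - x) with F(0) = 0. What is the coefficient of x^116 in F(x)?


1/(1 - x) = sum_{k>=0} x^k. Integrating termwise and using F(0) = 0 gives
F(x) = sum_{k>=0} x^(k+1) / (k+1) = sum_{m>=1} x^m / m = -ln(1 - x).
So the coefficient of x^116 is 1/116 = 1/116.

1/116


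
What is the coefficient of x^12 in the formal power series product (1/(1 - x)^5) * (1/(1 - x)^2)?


Combine the factors: (1/(1 - x)^5) * (1/(1 - x)^2) = 1/(1 - x)^7.
Then use 1/(1 - x)^r = sum_{k>=0} C(k + r - 1, r - 1) x^k with r = 7 and k = 12:
C(18, 6) = 18564.

18564


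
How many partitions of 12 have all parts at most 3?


Using the generating function (1-x)^(-1)(1-x^2)^(-1)(1-x^3)^(-1),
the coefficient of x^12 counts these restricted partitions.
Result = 19

19


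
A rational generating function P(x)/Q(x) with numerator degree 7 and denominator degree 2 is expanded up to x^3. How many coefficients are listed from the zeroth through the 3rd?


Expanding up to x^3 gives the coefficients for x^0, x^1, ..., x^3.
That is 3 + 1 = 4 coefficients in total.

4


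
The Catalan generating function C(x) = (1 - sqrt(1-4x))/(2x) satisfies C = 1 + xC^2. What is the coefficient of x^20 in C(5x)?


Substituting x -> 5x scales the n-th coefficient by 5^n, so [x^20] C(5x) = 5^20 * C_20.
C_20 = C(2*20, 20)/(21) = 137846528820/21 = 6564120420.
So 5^20 * 6564120420 = 95367431640625 * 6564120420 = 626003305435180664062500.

626003305435180664062500


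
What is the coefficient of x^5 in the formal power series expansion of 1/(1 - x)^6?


The expansion 1/(1 - x)^r = sum_{k>=0} C(k + r - 1, r - 1) x^k follows from the multiset / negative-binomial theorem (or from repeated differentiation of the geometric series).
For r = 6 and k = 5:
C(10, 5) = 3628800 / (120 * 120) = 252.

252


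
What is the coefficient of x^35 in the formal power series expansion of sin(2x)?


The Maclaurin series is sin(t) = sum_{k>=0} (-1)^k t^(2k+1) / (2k+1)!, so substituting t = 2x, only odd powers of x are nonzero, with coefficient of x^(2k+1) equal to (-1)^k 2^(2k+1) / (2k+1)!.
Write 35 = 2*17 + 1, giving the coefficient (-1)^17 * 2^35 / 35! = -34359738368/10333147966386144929666651337523200000000 = -8/2405873491984360136479756640625.

-8/2405873491984360136479756640625


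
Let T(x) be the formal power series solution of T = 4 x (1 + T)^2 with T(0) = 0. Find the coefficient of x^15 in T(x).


Apply the Lagrange inversion formula: if T = 4 x * phi(T) with phi(t) = (1 + t)^2, then [x^n] T = 4^n * (1/n) [t^(n-1)] phi(t)^n = 4^n * (1/n) [t^(n-1)] (1 + t)^(2n) = 4^n * (1/n) C(2n, n-1).
Using the identity C(2n, n-1) = C(2n, n) * n / (n+1), the unscaled factor equals C(2n, n) / (n+1) = C_n, the n-th Catalan number.
For n = 15: C_15 = C(30, 15) / 16 = 155117520/16 = 9694845.
With the 4^15 = 1073741824 factor, the coefficient is 1073741824 * 9694845 = 10409760553697280.

10409760553697280


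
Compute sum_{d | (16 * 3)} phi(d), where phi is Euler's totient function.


First, 16 * 3 = 48. One classical identity is sum_{d | n} phi(d) = n (each k in [1, n] has a unique gcd with n, and among the k's with gcd(k, n) = n/d there are phi(d) of them). So the sum equals 48. We also verify directly:
Divisors of 48: 1, 2, 3, 4, 6, 8, 12, 16, 24, 48.
phi values: 1, 1, 2, 2, 2, 4, 4, 8, 8, 16.
Sum = 48.

48


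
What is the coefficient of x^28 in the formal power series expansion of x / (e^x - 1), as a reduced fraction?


The exponential generating function for Bernoulli numbers is
x / (e^x - 1) = sum_{k>=0} B_k x^k / k!.
So the coefficient of x^28 in x / (e^x - 1) is B_28 / 28!.
Computing: B_28 = -23749461029/870, 28! = 304888344611713860501504000000, giving
-23749461029/870 / 304888344611713860501504000000 = -3392780147/37893265687455865519472640000000.

-3392780147/37893265687455865519472640000000


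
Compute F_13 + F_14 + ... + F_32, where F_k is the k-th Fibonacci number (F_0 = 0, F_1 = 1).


Use the identity sum_{k=0}^{N} F_k = F_{N+2} - 1 (which follows from F_{k+2} - F_{k+1} = F_k). Then
sum_{k=13}^{32} F_k = (F_{34} - 1) - (F_{14} - 1) = F_{34} - F_{14}.
Computing: F_{34} = 5702887, F_{14} = 377, so
Sum = 5702887 - 377 = 5702510.

5702510
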